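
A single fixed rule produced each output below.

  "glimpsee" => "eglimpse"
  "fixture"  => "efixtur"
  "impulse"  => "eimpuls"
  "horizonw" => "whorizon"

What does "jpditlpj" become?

In each case the input is transformed by: move the last character to the front.
On "jpditlpj" that produces "jjpditlp".

jjpditlp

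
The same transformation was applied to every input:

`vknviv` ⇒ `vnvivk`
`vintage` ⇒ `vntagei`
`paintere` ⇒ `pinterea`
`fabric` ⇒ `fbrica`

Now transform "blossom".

bossoml

Each output is the input with this applied: move the first character to the end, then swap the first and last characters.
On "blossom": the first step gives "lossomb", and the second then gives "bossoml".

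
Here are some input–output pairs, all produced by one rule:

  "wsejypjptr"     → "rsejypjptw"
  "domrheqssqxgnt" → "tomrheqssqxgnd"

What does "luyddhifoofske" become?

The pattern: swap the first and last characters.
Doing the same to "luyddhifoofske": "euyddhifoofskl".

euyddhifoofskl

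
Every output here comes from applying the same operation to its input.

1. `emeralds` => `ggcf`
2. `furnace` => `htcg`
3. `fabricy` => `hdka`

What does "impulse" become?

What's happening: shift every letter 2 places forward in the alphabet (wrapping around), then keep every other character starting from the first (positions 1st, 3rd, 5th, ...).
"impulse" → "korwnug" → "krng".

krng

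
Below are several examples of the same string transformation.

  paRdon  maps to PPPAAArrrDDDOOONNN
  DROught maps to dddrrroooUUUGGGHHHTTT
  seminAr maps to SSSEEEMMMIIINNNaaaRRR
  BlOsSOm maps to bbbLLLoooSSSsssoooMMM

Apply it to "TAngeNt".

The pattern: repeat every character 3 times, then flip the case of every letter.
On "TAngeNt": the first step gives "TTTAAAnnngggeeeNNNttt", and the second then gives "tttaaaNNNGGGEEEnnnTTT".

tttaaaNNNGGGEEEnnnTTT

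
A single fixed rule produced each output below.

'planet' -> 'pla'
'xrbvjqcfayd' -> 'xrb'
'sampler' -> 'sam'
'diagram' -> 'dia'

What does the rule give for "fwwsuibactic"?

fww

The transformation: keep only the first 3 characters.
On "fwwsuibactic" that produces "fww".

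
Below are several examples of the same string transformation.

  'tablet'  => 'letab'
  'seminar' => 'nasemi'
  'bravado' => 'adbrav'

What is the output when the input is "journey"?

Each output is the input with this applied: delete the last character, then move the last 2 characters to the front (rotate right by 2).
"journey" → "journe" → "nejour".
(Check on "seminar": → "semina" → "nasemi" ✓)

nejour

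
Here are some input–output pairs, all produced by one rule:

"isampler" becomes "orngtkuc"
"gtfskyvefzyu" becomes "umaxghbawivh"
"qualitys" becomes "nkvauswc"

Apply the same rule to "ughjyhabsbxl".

The transformation: shift every letter 2 places forward in the alphabet (wrapping around), then move the first 3 characters to the end (rotate left by 3).
On "ughjyhabsbxl": the first step gives "wijlajcdudzn", and the second then gives "lajcdudznwij".

lajcdudznwij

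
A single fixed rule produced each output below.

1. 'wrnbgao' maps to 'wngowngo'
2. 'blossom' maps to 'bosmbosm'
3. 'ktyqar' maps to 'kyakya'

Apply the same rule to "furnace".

The rule is to keep every other character starting from the first (positions 1st, 3rd, 5th, ...), then write the whole string twice.
Doing the same to "furnace": "fraefrae".

fraefrae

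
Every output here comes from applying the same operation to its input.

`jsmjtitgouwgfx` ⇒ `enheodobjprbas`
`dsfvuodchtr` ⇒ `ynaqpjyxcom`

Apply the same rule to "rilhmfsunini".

The transformation: shift every letter 5 places backward in the alphabet (wrapping around).
On "rilhmfsunini" that produces "mdgchanpidid".

mdgchanpidid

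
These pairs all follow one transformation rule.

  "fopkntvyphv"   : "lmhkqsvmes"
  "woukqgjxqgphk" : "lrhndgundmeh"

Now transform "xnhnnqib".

The rule is to delete the first character, then shift every letter 3 places backward in the alphabet (wrapping around).
So "xnhnnqib" becomes "kekknfy".

kekknfy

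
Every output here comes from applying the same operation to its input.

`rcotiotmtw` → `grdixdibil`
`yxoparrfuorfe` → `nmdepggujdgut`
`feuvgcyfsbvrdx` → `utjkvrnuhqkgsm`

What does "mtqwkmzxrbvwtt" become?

The rule is to shift every letter 11 places backward in the alphabet (wrapping around).
For "mtqwkmzxrbvwtt" the result is "biflzbomgqklii".

biflzbomgqklii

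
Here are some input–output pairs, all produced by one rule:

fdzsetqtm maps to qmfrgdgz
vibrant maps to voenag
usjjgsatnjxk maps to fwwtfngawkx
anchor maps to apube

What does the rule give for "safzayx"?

nsmnlk

Looking at the pairs, the operation is to delete the first character, then shift every letter 13 places forward in the alphabet (wrapping around) — i.e. ROT13.
On "safzayx": the first step gives "afzayx", and the second then gives "nsmnlk".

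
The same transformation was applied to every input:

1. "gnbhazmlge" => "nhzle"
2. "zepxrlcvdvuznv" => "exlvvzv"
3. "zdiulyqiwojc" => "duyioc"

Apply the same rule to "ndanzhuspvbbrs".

dnhsvbs

Looking at the pairs, the operation is to keep every other character starting from the second (positions 2nd, 4th, 6th, ...).
So "ndanzhuspvbbrs" becomes "dnhsvbs".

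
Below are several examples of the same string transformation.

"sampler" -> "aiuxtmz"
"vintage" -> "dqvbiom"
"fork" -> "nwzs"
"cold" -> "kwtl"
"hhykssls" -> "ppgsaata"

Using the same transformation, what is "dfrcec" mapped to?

Each output is the input with this applied: shift every letter 8 places forward in the alphabet (wrapping around).
Doing the same to "dfrcec": "lnzkmk".

lnzkmk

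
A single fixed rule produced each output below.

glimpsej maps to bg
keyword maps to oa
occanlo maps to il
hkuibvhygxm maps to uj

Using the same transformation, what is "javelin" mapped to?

fk

What's happening: shift every letter 3 places backward in the alphabet (wrapping around), then keep only the last 2 characters.
Applying both steps to "javelin": "gxsbifk", then "fk".
(Check on "occanlo": → "lzzxkil" → "il" ✓)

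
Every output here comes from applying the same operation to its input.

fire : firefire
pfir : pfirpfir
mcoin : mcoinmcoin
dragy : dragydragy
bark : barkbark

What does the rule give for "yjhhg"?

yjhhgyjhhg

In each case the input is transformed by: write the whole string twice.
Doing the same to "yjhhg": "yjhhgyjhhg".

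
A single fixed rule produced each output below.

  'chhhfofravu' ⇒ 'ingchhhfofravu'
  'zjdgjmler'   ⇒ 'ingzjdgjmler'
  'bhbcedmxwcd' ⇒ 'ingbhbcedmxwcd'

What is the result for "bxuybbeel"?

The rule is to prepend "ing".
Doing the same to "bxuybbeel": "ingbxuybbeel".

ingbxuybbeel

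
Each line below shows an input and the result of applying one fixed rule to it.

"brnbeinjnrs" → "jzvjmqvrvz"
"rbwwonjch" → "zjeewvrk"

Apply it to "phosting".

Looking at the pairs, the operation is to shift every letter 8 places forward in the alphabet (wrapping around), then delete the last character.
Working it through for "phosting": intermediate "xpwabqvo", final "xpwabqv".

xpwabqv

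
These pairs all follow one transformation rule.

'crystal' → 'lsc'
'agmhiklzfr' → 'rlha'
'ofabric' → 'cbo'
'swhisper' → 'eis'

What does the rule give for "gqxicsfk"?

Rule — keep one character in every 3, starting at position 1 (positions 1st, 4th, 7th, ...), then reverse the string.
Working it through for "gqxicsfk": intermediate "gif", final "fig".
(Check on "swhisper": → "sie" → "eis" ✓)

fig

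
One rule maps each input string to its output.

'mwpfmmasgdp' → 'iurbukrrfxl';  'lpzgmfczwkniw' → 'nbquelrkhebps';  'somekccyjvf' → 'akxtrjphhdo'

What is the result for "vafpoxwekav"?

faafkutcbjp

Looking at the pairs, the operation is to shift every letter 5 places forward in the alphabet (wrapping around), then move the last 2 characters to the front (rotate right by 2).
Working it through for "vafpoxwekav": intermediate "afkutcbjpfa", final "faafkutcbjp".
(Check on "lpzgmfczwkniw": → "quelrkhebpsnb" → "nbquelrkhebps" ✓)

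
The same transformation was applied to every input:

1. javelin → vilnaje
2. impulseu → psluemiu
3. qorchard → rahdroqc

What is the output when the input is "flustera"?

The rule is to swap each adjacent pair of characters (1↔2, 3↔4, ...), then move the first 3 characters to the end (rotate left by 3).
For "flustera", step one produces "lfsuetar"; step two turns that into "uetarlfs".

uetarlfs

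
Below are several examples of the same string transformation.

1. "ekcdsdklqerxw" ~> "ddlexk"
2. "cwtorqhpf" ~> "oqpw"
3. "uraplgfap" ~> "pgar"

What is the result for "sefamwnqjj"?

The rule is to keep every other character starting from the second (positions 2nd, 4th, 6th, ...), then move the first character to the end.
Applying that to "sefamwnqjj" gives "awqje".

awqje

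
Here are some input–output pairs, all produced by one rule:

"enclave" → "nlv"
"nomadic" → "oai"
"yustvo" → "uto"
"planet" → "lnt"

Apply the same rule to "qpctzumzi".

The pattern: keep every other character starting from the second (positions 2nd, 4th, 6th, ...).
On "qpctzumzi" that produces "ptuz".

ptuz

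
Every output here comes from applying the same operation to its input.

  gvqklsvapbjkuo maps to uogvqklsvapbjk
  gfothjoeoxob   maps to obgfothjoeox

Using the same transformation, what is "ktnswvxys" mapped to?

ysktnswvx

What's happening: move the last 2 characters to the front (rotate right by 2).
Applying that to "ktnswvxys" gives "ysktnswvx".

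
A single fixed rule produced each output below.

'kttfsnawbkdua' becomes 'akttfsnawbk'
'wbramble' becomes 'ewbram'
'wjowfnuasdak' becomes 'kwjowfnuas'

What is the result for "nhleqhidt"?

Rule — move the last character to the front, then delete the last 2 characters.
"nhleqhidt" → "tnhleqhid" → "tnhleqh".

tnhleqh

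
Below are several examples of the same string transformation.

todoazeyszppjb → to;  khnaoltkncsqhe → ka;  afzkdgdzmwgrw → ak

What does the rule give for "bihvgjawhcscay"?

Rule — keep one character in every 3, starting at position 1 (positions 1st, 4th, 7th, ...), then keep only the first 2 characters.
"bihvgjawhcscay" → "bv".

bv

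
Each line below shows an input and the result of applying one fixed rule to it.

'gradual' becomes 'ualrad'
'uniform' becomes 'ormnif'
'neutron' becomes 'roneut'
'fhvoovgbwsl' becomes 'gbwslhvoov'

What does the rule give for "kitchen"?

henitc

In each case the input is transformed by: delete the first character, then swap the front and back halves of the string.
Applying both steps to "kitchen": "itchen", then "henitc".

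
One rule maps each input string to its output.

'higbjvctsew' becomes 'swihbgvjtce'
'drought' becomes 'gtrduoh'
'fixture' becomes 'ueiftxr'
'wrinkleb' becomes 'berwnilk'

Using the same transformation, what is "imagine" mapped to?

Rule — swap each adjacent pair of characters (1↔2, 3↔4, ...), then move the last 2 characters to the front (rotate right by 2).
For "imagine", step one produces "miganie"; step two turns that into "iemigan".
(Check on "fixture": → "iftxrue" → "ueiftxr" ✓)

iemigan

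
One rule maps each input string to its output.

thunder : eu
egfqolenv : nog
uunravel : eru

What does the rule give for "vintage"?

gn

The rule is to reverse the string, then keep one character in every 3, starting at position 2 (positions 2nd, 5th, 8th, ...).
Applying that to "vintage" gives "gn".
(Check on "thunder": → "rednuht" → "eu" ✓)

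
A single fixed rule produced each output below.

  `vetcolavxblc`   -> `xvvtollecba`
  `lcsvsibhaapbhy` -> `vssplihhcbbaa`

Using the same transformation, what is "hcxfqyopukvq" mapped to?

yxvuqpokhfc

What's happening: delete the last character, then sort the characters into reverse alphabetical order.
"hcxfqyopukvq" → "hcxfqyopukv" → "yxvuqpokhfc".
(Check on "vetcolavxblc": → "vetcolavxbl" → "xvvtollecba" ✓)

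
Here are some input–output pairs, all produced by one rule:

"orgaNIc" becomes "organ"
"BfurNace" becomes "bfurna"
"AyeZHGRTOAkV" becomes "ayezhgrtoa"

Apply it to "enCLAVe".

The transformation: delete the last 2 characters, then convert every letter to lowercase.
"enCLAVe" → "enCLA" → "encla".
(Check on "orgaNIc": → "orgaN" → "organ" ✓)

encla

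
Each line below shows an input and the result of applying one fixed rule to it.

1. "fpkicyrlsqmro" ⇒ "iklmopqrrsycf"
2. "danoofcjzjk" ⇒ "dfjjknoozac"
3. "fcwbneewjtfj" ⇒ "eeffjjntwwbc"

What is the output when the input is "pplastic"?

The pattern: sort the characters into alphabetical order, then move the first 2 characters to the end (rotate left by 2).
Starting from "pplastic": after the first operation, "acilppst"; after the second, "ilppstac".

ilppstac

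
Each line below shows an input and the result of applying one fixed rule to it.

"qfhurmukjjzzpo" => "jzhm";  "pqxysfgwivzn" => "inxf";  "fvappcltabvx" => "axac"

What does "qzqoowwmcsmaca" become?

caqw

The pattern: keep one character in every 3, starting at position 3 (positions 3rd, 6th, 9th, ...), then swap the front and back halves of the string.
Working it through for "qzqoowwmcsmaca": intermediate "qwca", final "caqw".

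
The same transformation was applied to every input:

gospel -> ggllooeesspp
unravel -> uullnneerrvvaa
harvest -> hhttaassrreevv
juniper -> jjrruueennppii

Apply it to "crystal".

Rule — take characters alternately from the front and the back (1st, last, 2nd, 2nd-last, ...), then double every character.
On "crystal": the first step gives "clrayts", and the second then gives "ccllrraayyttss".

ccllrraayyttss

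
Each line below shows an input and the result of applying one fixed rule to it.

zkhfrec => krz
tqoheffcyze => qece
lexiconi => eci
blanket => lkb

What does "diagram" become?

The transformation: move the first character to the end, then keep one character in every 3, starting at position 1 (positions 1st, 4th, 7th, ...).
On "diagram": the first step gives "iagramd", and the second then gives "ird".

ird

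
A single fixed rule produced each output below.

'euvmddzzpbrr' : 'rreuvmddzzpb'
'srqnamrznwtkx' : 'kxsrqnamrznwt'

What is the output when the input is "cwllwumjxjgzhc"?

Looking at the pairs, the operation is to move the last 2 characters to the front (rotate right by 2).
"cwllwumjxjgzhc" → "hccwllwumjxjgz".

hccwllwumjxjgz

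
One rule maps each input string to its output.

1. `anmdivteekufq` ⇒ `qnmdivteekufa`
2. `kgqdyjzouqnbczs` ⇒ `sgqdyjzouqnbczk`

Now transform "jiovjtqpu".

Each output is the input with this applied: swap the first and last characters.
For "jiovjtqpu" the result is "uiovjtqpj".

uiovjtqpj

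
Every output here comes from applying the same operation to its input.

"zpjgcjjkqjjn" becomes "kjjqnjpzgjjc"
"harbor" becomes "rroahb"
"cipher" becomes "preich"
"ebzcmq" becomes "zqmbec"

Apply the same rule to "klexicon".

cinolkxe

Rule — swap each adjacent pair of characters (1↔2, 3↔4, ...), then swap the front and back halves of the string.
"klexicon" → "lkxecino" → "cinolkxe".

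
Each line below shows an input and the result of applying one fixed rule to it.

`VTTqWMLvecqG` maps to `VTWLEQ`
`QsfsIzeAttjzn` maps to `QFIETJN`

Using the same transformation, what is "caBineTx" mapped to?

CBNT

What's happening: keep every other character starting from the first (positions 1st, 3rd, 5th, ...), then convert every letter to uppercase.
So "caBineTx" becomes "CBNT".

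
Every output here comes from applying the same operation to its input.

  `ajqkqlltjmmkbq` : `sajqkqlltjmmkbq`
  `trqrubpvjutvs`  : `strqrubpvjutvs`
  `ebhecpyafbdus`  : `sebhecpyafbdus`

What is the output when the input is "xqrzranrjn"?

The transformation: prepend "s".
Applying that to "xqrzranrjn" gives "sxqrzranrjn".

sxqrzranrjn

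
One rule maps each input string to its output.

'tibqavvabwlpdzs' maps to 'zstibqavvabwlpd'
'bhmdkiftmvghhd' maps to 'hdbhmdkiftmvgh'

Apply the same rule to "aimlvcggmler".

eraimlvcggml

The pattern: move the last 2 characters to the front (rotate right by 2).
"aimlvcggmler" → "eraimlvcggml".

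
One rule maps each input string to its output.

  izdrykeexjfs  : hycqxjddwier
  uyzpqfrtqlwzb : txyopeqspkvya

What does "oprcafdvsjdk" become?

noqbzecuricj

Each output is the input with this applied: shift every letter 1 place backward in the alphabet (wrapping around).
"oprcafdvsjdk" → "noqbzecuricj".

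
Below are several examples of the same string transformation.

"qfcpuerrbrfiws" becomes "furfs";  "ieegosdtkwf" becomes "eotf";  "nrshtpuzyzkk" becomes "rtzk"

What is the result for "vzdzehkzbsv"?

zezv

Each output is the input with this applied: keep one character in every 3, starting at position 2 (positions 2nd, 5th, 8th, ...).
Applying that to "vzdzehkzbsv" gives "zezv".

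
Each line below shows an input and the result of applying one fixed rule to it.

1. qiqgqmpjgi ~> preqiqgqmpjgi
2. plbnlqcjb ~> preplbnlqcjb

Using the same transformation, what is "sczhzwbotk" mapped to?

The rule is to prepend "pre".
For "sczhzwbotk" the result is "presczhzwbotk".

presczhzwbotk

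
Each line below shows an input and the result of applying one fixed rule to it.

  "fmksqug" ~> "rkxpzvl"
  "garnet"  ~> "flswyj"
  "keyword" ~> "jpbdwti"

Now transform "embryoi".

Looking at the pairs, the operation is to shift every letter 5 places forward in the alphabet (wrapping around), then swap each adjacent pair of characters (1↔2, 3↔4, ...).
So "embryoi" becomes "rjwgtdn".

rjwgtdn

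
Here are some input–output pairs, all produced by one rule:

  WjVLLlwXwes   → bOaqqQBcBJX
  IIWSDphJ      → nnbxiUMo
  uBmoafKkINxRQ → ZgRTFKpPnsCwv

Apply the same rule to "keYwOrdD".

In each case the input is transformed by: shift every letter 5 places forward in the alphabet (wrapping around), then flip the case of every letter.
For "keYwOrdD", step one produces "pjDbTwiI"; step two turns that into "PJdBtWIi".

PJdBtWIi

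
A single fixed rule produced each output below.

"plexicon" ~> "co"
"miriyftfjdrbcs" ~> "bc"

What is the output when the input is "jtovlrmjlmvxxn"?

xx

The transformation: delete the last character, then keep only the last 2 characters.
Starting from "jtovlrmjlmvxxn": after the first operation, "jtovlrmjlmvxx"; after the second, "xx".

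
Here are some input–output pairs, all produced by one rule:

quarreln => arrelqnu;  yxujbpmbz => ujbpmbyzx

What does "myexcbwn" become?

The rule is to swap the first and last characters, then move the first 2 characters to the end (rotate left by 2).
Starting from "myexcbwn": after the first operation, "nyexcbwm"; after the second, "excbwmny".

excbwmny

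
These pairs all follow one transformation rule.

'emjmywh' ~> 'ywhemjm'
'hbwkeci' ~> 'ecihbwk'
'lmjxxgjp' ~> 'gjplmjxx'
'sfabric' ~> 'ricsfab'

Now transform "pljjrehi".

ehipljjr

The pattern: move the last 3 characters to the front (rotate right by 3).
Doing the same to "pljjrehi": "ehipljjr".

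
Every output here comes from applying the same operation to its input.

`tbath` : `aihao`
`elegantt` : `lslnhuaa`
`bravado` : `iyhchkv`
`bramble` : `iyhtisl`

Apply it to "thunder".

Each output is the input with this applied: shift every letter 7 places forward in the alphabet (wrapping around).
Doing the same to "thunder": "aobukly".

aobukly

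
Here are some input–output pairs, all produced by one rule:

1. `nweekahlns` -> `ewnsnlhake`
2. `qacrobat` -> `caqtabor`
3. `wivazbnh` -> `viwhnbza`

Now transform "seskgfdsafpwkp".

The rule is to move the first 3 characters to the end (rotate left by 3), then reverse the string.
"seskgfdsafpwkp" → "kgfdsafpwkpses" → "sespkwpfasdfgk".

sespkwpfasdfgk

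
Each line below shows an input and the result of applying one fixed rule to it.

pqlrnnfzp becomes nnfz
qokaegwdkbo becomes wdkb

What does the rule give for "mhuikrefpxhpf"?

What's happening: delete the last character, then keep only the last 4 characters.
Applying both steps to "mhuikrefpxhpf": "mhuikrefpxhp", then "pxhp".
(Check on "qokaegwdkbo": → "qokaegwdkb" → "wdkb" ✓)

pxhp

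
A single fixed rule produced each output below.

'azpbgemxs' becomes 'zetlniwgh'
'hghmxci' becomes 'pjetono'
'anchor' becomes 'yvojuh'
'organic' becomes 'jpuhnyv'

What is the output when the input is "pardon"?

uvkyhw

The pattern: reverse the string, then shift every letter 7 places forward in the alphabet (wrapping around).
For "pardon", step one produces "nodrap"; step two turns that into "uvkyhw".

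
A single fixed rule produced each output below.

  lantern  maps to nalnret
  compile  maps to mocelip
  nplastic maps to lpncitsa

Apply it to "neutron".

uennort

The transformation: reverse the string, then move the last 3 characters to the front (rotate right by 3).
Applying both steps to "neutron": "nortuen", then "uennort".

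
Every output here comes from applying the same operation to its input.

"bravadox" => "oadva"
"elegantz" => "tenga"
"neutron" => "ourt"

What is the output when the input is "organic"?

The pattern: take characters alternately from the front and the back (1st, last, 2nd, 2nd-last, ...), then delete the first 3 characters.
On "organic" that produces "igna".
(Check on "neutron": → "nneourt" → "ourt" ✓)

igna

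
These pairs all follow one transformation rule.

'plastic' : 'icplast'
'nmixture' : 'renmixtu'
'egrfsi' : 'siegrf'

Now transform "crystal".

The rule is to move the last 2 characters to the front (rotate right by 2).
For "crystal" the result is "alcryst".

alcryst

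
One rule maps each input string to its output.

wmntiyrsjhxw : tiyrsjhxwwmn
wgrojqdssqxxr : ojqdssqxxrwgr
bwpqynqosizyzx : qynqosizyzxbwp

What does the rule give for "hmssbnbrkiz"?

Looking at the pairs, the operation is to move the first 3 characters to the end (rotate left by 3).
So "hmssbnbrkiz" becomes "sbnbrkizhms".

sbnbrkizhms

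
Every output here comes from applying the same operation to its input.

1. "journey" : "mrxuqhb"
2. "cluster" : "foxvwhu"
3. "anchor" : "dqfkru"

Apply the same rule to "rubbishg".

uxeelvkj

What's happening: shift every letter 3 places forward in the alphabet (wrapping around).
On "rubbishg" that produces "uxeelvkj".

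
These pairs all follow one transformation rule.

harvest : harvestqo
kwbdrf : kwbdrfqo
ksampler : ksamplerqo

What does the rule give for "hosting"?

The pattern: append "qo".
Doing the same to "hosting": "hostingqo".

hostingqo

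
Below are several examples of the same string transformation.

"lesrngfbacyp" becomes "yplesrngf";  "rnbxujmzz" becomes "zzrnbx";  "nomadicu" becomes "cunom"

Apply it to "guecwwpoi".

oiguec

In each case the input is transformed by: move the last 2 characters to the front (rotate right by 2), then delete the last 3 characters.
For "guecwwpoi", step one produces "oiguecwwp"; step two turns that into "oiguec".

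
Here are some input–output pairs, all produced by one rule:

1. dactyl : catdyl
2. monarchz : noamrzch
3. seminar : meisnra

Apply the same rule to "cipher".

The rule is to move the first 2 characters to the end (rotate left by 2), then take characters alternately from the front and the back (1st, last, 2nd, 2nd-last, ...).
Working it through for "cipher": intermediate "pherci", final "pihcer".
(Check on "dactyl": → "ctylda" → "catdyl" ✓)

pihcer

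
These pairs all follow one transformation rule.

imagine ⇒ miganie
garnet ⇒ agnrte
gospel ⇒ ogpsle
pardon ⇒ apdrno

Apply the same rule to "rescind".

The pattern: swap each adjacent pair of characters (1↔2, 3↔4, ...).
Doing the same to "rescind": "ercsnid".

ercsnid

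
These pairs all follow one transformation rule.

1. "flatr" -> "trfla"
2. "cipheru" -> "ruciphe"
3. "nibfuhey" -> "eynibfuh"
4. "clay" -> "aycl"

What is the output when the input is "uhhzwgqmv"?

Rule — move the last 2 characters to the front (rotate right by 2).
Doing the same to "uhhzwgqmv": "mvuhhzwgq".

mvuhhzwgq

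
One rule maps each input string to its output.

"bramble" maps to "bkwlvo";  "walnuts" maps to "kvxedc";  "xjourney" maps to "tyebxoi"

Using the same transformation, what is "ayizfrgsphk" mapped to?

isjpbqczru

What's happening: delete the first character, then shift every letter 10 places forward in the alphabet (wrapping around).
For "ayizfrgsphk", step one produces "yizfrgsphk"; step two turns that into "isjpbqczru".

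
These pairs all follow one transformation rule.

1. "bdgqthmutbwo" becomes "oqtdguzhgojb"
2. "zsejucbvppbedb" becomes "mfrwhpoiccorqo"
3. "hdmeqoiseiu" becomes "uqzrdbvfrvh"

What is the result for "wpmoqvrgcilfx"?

Looking at the pairs, the operation is to shift every letter 13 places forward in the alphabet (wrapping around) — i.e. ROT13.
So "wpmoqvrgcilfx" becomes "jczbdietpvysk".

jczbdietpvysk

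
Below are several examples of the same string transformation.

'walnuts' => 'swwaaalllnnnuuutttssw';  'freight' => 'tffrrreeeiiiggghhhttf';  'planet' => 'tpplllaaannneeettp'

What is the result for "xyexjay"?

yxxyyyeeexxxjjjaaayyx

What's happening: repeat every character 3 times, then swap the first and last characters.
Applying both steps to "xyexjay": "xxxyyyeeexxxjjjaaayyy", then "yxxyyyeeexxxjjjaaayyx".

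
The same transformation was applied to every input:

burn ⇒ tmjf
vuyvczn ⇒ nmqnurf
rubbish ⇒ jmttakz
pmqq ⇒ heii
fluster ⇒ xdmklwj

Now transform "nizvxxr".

What's happening: shift every letter 8 places backward in the alphabet (wrapping around).
For "nizvxxr" the result is "farnppj".

farnppj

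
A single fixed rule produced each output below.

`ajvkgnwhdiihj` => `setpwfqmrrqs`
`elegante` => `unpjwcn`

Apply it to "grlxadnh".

What's happening: delete the first character, then shift every letter 9 places forward in the alphabet (wrapping around).
So "grlxadnh" becomes "augjmwq".

augjmwq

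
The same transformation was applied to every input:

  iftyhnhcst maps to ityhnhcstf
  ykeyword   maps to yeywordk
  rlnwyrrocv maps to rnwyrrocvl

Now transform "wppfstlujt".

Rule — move the first character to the end, then swap the first and last characters.
Applying both steps to "wppfstlujt": "ppfstlujtw", then "wpfstlujtp".

wpfstlujtp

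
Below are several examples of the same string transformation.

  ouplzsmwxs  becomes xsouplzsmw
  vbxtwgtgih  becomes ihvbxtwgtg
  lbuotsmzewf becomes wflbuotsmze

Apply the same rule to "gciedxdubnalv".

Looking at the pairs, the operation is to move the last 2 characters to the front (rotate right by 2).
On "gciedxdubnalv" that produces "lvgciedxdubna".

lvgciedxdubna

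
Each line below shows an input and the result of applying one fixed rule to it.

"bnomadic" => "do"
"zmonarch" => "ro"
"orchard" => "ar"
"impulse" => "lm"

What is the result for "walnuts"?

The transformation: reverse the string, then keep one character in every 3, starting at position 3 (positions 3rd, 6th, 9th, ...).
"walnuts" → "stunlaw" → "ua".

ua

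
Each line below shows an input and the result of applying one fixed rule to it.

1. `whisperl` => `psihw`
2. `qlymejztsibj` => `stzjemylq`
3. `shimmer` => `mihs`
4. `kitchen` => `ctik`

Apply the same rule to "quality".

lauq

Looking at the pairs, the operation is to reverse the string, then delete the first 3 characters.
Working it through for "quality": intermediate "ytilauq", final "lauq".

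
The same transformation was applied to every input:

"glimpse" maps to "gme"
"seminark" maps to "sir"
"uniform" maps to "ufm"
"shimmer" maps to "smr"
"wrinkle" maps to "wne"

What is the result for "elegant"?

egt

The pattern: keep one character in every 3, starting at position 1 (positions 1st, 4th, 7th, ...).
Doing the same to "elegant": "egt".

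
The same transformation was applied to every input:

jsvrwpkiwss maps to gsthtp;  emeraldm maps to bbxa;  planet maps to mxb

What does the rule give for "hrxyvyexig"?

What's happening: shift every letter 3 places backward in the alphabet (wrapping around), then keep every other character starting from the first (positions 1st, 3rd, 5th, ...).
Working it through for "hrxyvyexig": intermediate "eouvsvbufd", final "eusbf".

eusbf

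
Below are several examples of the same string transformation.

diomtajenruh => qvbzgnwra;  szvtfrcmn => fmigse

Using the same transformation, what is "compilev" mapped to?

pbzcv

In each case the input is transformed by: delete the last 3 characters, then shift every letter 13 places forward in the alphabet (wrapping around) — i.e. ROT13.
Applying that to "compilev" gives "pbzcv".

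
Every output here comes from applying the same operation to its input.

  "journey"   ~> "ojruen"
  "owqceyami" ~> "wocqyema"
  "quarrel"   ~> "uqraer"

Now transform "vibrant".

ivrbna

The rule is to swap each adjacent pair of characters (1↔2, 3↔4, ...), then delete the last character.
Starting from "vibrant": after the first operation, "ivrbnat"; after the second, "ivrbna".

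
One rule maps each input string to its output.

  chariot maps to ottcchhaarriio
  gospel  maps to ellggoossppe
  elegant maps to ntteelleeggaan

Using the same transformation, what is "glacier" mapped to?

What's happening: double every character, then move the last 3 characters to the front (rotate right by 3).
Working it through for "glacier": intermediate "ggllaacciieerr", final "errggllaacciie".
(Check on "gospel": → "ggoossppeell" → "ellggoossppe" ✓)

errggllaacciie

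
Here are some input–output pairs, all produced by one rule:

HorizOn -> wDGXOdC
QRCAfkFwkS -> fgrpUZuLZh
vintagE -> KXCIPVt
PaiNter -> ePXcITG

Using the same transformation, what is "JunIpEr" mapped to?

yJCxEtG

Each output is the input with this applied: flip the case of every letter, then shift every letter 11 places backward in the alphabet (wrapping around).
For "JunIpEr", step one produces "jUNiPeR"; step two turns that into "yJCxEtG".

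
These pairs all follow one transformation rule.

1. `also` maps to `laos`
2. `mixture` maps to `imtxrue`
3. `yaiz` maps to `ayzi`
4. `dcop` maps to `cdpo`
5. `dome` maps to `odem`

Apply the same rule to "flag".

The pattern: swap each adjacent pair of characters (1↔2, 3↔4, ...).
So "flag" becomes "lfga".

lfga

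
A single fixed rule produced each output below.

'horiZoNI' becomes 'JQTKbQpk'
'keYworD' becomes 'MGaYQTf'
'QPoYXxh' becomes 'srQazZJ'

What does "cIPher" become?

Rule — flip the case of every letter, then shift every letter 2 places forward in the alphabet (wrapping around).
Applying both steps to "cIPher": "CipHER", then "EkrJGT".

EkrJGT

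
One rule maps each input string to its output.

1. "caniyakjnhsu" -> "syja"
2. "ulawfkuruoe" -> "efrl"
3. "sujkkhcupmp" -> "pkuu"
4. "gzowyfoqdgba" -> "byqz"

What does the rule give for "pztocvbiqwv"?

Looking at the pairs, the operation is to keep one character in every 3, starting at position 2 (positions 2nd, 5th, 8th, ...), then swap the first and last characters.
Starting from "pztocvbiqwv": after the first operation, "zciv"; after the second, "vciz".

vciz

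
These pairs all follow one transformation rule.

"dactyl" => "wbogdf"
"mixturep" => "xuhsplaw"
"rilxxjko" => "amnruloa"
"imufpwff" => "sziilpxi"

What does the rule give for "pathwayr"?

Each output is the input with this applied: swap the front and back halves of the string, then shift every letter 3 places forward in the alphabet (wrapping around).
For "pathwayr" the result is "zdbusdwk".

zdbusdwk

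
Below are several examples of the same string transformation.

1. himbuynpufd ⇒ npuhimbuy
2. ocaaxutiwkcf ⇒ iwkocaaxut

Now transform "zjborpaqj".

rpazjbo

Each output is the input with this applied: delete the last 2 characters, then move the last 3 characters to the front (rotate right by 3).
Applying both steps to "zjborpaqj": "zjborpa", then "rpazjbo".
(Check on "ocaaxutiwkcf": → "ocaaxutiwk" → "iwkocaaxut" ✓)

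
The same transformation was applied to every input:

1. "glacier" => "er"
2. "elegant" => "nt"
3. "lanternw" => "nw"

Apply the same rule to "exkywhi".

The rule is to keep only the last 2 characters.
Doing the same to "exkywhi": "hi".

hi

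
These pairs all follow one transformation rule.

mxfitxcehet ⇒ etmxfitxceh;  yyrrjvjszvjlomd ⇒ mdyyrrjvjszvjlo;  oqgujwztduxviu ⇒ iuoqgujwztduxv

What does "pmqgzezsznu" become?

nupmqgzezsz

What's happening: move the last 2 characters to the front (rotate right by 2).
"pmqgzezsznu" → "nupmqgzezsz".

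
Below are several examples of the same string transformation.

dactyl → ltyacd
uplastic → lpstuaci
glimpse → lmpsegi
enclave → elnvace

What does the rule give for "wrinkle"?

lnrweik

The transformation: sort the characters into alphabetical order, then move the first 3 characters to the end (rotate left by 3).
On "wrinkle": the first step gives "eiklnrw", and the second then gives "lnrweik".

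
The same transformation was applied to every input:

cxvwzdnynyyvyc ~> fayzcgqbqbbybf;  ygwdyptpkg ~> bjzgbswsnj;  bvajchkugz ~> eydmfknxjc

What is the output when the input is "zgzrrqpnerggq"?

cjcuutsqhujjt

The transformation: shift every letter 3 places forward in the alphabet (wrapping around).
On "zgzrrqpnerggq" that produces "cjcuutsqhujjt".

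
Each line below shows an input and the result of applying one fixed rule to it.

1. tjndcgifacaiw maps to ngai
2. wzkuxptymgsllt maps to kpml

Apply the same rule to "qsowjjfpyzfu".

What's happening: keep one character in every 3, starting at position 3 (positions 3rd, 6th, 9th, ...).
On "qsowjjfpyzfu" that produces "ojyu".

ojyu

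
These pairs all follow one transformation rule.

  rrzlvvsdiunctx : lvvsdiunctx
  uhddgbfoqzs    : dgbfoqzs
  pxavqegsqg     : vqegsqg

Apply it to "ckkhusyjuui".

Looking at the pairs, the operation is to delete the first 3 characters.
For "ckkhusyjuui" the result is "husyjuui".

husyjuui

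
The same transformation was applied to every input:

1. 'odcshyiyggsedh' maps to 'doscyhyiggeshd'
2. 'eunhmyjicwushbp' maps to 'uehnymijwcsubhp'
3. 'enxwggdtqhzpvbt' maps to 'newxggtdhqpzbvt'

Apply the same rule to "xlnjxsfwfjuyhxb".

Looking at the pairs, the operation is to swap each adjacent pair of characters (1↔2, 3↔4, ...).
On "xlnjxsfwfjuyhxb" that produces "lxjnsxwfjfyuxhb".

lxjnsxwfjfyuxhb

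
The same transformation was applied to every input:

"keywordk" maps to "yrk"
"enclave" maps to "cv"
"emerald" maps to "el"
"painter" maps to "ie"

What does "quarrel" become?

ae

What's happening: move the first character to the end, then keep one character in every 3, starting at position 2 (positions 2nd, 5th, 8th, ...).
Applying both steps to "quarrel": "uarrelq", then "ae".
(Check on "painter": → "ainterp" → "ie" ✓)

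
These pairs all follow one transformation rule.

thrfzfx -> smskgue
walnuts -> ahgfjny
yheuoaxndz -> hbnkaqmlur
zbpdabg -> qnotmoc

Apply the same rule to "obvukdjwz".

hxqwjmboi

In each case the input is transformed by: move the first 3 characters to the end (rotate left by 3), then shift every letter 13 places forward in the alphabet (wrapping around) — i.e. ROT13.
"obvukdjwz" → "hxqwjmboi".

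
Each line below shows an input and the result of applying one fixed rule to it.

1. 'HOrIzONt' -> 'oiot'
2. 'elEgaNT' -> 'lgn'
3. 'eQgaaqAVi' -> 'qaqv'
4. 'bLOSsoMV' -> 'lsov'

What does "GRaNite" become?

The transformation: keep every other character starting from the second (positions 2nd, 4th, 6th, ...), then convert every letter to lowercase.
Applying both steps to "GRaNite": "RNt", then "rnt".

rnt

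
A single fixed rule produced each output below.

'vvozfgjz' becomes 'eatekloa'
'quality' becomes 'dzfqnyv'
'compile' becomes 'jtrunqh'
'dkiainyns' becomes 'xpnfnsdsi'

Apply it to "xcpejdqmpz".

The rule is to swap the first and last characters, then shift every letter 5 places forward in the alphabet (wrapping around).
On "xcpejdqmpz": the first step gives "zcpejdqmpx", and the second then gives "ehujoivruc".

ehujoivruc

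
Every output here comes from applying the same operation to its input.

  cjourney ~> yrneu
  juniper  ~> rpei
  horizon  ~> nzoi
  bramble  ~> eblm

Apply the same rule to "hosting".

Rule — delete the first 3 characters, then swap the first and last characters.
Applying both steps to "hosting": "ting", then "gint".
(Check on "horizon": → "izon" → "nzoi" ✓)

gint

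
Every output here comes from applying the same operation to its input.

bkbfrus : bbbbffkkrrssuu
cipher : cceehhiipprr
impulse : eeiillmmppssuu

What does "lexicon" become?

The transformation: double every character, then sort the characters into alphabetical order.
For "lexicon", step one produces "lleexxiiccoonn"; step two turns that into "cceeiillnnooxx".

cceeiillnnooxx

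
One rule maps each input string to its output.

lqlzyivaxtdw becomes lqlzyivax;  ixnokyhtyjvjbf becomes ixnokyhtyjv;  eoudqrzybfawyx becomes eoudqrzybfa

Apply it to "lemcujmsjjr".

lemcujms

In each case the input is transformed by: delete the last 3 characters.
"lemcujmsjjr" → "lemcujms".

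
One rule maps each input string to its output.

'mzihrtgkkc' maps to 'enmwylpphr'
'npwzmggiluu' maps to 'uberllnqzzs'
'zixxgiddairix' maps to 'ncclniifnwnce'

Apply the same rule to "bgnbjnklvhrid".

Looking at the pairs, the operation is to shift every letter 5 places forward in the alphabet (wrapping around), then move the first character to the end.
"bgnbjnklvhrid" → "glsgospqamwni" → "lsgospqamwnig".

lsgospqamwnig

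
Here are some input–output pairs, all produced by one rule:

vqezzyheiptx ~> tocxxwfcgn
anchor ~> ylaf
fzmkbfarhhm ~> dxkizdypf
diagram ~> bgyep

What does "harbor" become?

The rule is to delete the last 2 characters, then shift every letter 2 places backward in the alphabet (wrapping around).
Starting from "harbor": after the first operation, "harb"; after the second, "fypz".
(Check on "fzmkbfarhhm": → "fzmkbfarh" → "dxkizdypf" ✓)

fypz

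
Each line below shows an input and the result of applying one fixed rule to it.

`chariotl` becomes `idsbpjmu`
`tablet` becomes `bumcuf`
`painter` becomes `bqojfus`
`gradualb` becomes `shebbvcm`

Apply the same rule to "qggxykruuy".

hryhlzvszv

The pattern: swap each adjacent pair of characters (1↔2, 3↔4, ...), then shift every letter 1 place forward in the alphabet (wrapping around).
On "qggxykruuy": the first step gives "gqxgkyuryu", and the second then gives "hryhlzvszv".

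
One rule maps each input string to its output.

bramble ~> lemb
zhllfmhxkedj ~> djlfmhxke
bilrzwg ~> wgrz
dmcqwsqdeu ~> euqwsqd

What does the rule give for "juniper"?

The pattern: delete the first 3 characters, then move the last 2 characters to the front (rotate right by 2).
Applying both steps to "juniper": "iper", then "erip".

erip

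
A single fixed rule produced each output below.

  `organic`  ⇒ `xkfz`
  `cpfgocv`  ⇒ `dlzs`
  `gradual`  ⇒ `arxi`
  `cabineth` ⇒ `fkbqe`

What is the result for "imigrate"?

doxqb

What's happening: delete the first 3 characters, then shift every letter 3 places backward in the alphabet (wrapping around).
Applying both steps to "imigrate": "grate", then "doxqb".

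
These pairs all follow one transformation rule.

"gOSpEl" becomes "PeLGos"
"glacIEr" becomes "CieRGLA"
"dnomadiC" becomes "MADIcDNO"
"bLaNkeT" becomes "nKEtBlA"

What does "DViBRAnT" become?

braNtdvI

Rule — flip the case of every letter, then move the first 3 characters to the end (rotate left by 3).
For "DViBRAnT", step one produces "dvIbraNt"; step two turns that into "braNtdvI".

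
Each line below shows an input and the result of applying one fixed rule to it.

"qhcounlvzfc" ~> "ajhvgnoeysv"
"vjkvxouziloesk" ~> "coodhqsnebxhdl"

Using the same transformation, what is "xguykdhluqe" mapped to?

Looking at the pairs, the operation is to swap each adjacent pair of characters (1↔2, 3↔4, ...), then shift every letter 7 places backward in the alphabet (wrapping around).
"xguykdhluqe" → "gxyudklhque" → "zqrnwdeajnx".

zqrnwdeajnx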